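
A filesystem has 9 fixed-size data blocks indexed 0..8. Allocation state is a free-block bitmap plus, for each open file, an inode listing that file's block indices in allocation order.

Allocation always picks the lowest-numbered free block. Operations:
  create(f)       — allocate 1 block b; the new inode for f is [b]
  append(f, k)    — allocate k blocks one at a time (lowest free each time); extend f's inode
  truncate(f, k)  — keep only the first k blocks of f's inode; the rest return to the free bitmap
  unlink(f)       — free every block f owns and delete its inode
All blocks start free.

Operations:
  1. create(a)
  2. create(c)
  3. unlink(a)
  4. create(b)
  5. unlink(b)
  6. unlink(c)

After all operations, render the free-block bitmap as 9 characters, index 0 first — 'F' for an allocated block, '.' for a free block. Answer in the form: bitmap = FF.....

bitmap = .........

[1] create(a) — a=0 (map F........)
[2] create(c) — a=0 c=1 (map FF.......)
[3] unlink(a) — c=1 (map .F.......)
[4] create(b) — b=0 c=1 (map FF.......)
[5] unlink(b) — c=1 (map .F.......)
[6] unlink(c) —  (map .........)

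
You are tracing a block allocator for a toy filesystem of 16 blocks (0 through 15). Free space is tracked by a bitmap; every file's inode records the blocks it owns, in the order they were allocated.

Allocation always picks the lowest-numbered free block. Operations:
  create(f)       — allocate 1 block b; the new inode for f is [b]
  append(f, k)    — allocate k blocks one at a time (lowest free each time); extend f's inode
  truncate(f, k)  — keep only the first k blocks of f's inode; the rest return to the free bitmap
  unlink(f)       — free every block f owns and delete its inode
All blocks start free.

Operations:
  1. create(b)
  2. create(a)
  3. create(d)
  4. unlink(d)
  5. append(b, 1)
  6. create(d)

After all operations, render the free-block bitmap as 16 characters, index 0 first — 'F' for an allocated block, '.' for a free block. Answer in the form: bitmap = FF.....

bitmap = FFFF............

  1. create(b)  ⇒  F...............  {b→[0]}
  2. create(a)  ⇒  FF..............  {a→[1]; b→[0]}
  3. create(d)  ⇒  FFF.............  {a→[1]; b→[0]; d→[2]}
  4. unlink(d)  ⇒  FF..............  {a→[1]; b→[0]}
  5. append(b, 1)  ⇒  FFF.............  {a→[1]; b→[0, 2]}
  6. create(d)  ⇒  FFFF............  {a→[1]; b→[0, 2]; d→[3]}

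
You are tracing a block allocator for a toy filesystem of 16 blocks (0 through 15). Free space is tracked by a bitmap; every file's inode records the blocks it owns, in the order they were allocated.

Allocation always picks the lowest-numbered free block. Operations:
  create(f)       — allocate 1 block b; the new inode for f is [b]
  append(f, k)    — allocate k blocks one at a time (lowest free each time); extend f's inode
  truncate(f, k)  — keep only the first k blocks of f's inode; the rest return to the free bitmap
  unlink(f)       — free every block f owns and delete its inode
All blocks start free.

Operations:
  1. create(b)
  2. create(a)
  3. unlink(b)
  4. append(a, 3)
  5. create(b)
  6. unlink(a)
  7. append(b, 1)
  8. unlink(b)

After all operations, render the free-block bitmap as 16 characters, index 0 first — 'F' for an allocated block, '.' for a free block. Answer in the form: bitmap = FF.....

bitmap = ................

[1] create(b) — b=0 (map F...............)
[2] create(a) — a=1 b=0 (map FF..............)
[3] unlink(b) — a=1 (map .F..............)
[4] append(a, 3) — a=1,0,2,3 (map FFFF............)
[5] create(b) — a=1,0,2,3 b=4 (map FFFFF...........)
[6] unlink(a) — b=4 (map ....F...........)
[7] append(b, 1) — b=4,0 (map F...F...........)
[8] unlink(b) —  (map ................)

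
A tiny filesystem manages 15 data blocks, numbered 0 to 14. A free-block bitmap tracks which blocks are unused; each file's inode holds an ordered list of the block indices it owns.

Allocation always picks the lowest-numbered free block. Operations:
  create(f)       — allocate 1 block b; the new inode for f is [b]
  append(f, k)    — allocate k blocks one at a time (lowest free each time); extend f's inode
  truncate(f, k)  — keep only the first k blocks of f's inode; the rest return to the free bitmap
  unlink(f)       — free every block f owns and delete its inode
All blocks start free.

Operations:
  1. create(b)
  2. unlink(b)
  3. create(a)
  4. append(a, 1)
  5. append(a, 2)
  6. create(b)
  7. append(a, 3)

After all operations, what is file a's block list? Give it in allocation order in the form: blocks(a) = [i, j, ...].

blocks(a) = [0, 1, 2, 3, 5, 6, 7]

after create(b) → b:[0]  free=[F..............]
after unlink(b) →   free=[...............]
after create(a) → a:[0]  free=[F..............]
after append(a, 1) → a:[0, 1]  free=[FF.............]
after append(a, 2) → a:[0, 1, 2, 3]  free=[FFFF...........]
after create(b) → a:[0, 1, 2, 3], b:[4]  free=[FFFFF..........]
after append(a, 3) → a:[0, 1, 2, 3, 5, 6, 7], b:[4]  free=[FFFFFFFF.......]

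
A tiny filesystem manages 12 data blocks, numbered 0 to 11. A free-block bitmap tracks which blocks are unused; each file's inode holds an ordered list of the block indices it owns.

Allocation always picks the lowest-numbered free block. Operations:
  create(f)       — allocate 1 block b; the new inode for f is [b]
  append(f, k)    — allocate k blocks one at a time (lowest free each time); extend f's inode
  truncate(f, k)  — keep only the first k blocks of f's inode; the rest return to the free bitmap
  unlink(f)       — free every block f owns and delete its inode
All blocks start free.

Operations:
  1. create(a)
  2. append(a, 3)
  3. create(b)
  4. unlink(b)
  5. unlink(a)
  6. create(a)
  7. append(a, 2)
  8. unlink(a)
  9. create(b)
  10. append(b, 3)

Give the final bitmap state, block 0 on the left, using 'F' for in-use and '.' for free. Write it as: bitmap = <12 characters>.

[1] create(a) — a=0 (map F...........)
[2] append(a, 3) — a=0,1,2,3 (map FFFF........)
[3] create(b) — a=0,1,2,3 b=4 (map FFFFF.......)
[4] unlink(b) — a=0,1,2,3 (map FFFF........)
[5] unlink(a) —  (map ............)
[6] create(a) — a=0 (map F...........)
[7] append(a, 2) — a=0,1,2 (map FFF.........)
[8] unlink(a) —  (map ............)
[9] create(b) — b=0 (map F...........)
[10] append(b, 3) — b=0,1,2,3 (map FFFF........)

bitmap = FFFF........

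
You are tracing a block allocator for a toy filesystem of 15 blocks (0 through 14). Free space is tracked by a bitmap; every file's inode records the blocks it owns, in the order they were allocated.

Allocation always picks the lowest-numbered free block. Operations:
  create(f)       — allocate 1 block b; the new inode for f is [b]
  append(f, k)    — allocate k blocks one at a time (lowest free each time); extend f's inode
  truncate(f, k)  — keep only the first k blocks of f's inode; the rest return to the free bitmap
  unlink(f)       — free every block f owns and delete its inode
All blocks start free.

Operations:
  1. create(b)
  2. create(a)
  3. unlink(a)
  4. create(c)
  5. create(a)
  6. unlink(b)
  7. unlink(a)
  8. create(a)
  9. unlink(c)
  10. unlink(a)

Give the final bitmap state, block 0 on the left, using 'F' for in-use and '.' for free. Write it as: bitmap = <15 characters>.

  1. create(b)  ⇒  F..............  {b→[0]}
  2. create(a)  ⇒  FF.............  {a→[1]; b→[0]}
  3. unlink(a)  ⇒  F..............  {b→[0]}
  4. create(c)  ⇒  FF.............  {b→[0]; c→[1]}
  5. create(a)  ⇒  FFF............  {a→[2]; b→[0]; c→[1]}
  6. unlink(b)  ⇒  .FF............  {a→[2]; c→[1]}
  7. unlink(a)  ⇒  .F.............  {c→[1]}
  8. create(a)  ⇒  FF.............  {a→[0]; c→[1]}
  9. unlink(c)  ⇒  F..............  {a→[0]}
  10. unlink(a)  ⇒  ...............  {}

bitmap = ...............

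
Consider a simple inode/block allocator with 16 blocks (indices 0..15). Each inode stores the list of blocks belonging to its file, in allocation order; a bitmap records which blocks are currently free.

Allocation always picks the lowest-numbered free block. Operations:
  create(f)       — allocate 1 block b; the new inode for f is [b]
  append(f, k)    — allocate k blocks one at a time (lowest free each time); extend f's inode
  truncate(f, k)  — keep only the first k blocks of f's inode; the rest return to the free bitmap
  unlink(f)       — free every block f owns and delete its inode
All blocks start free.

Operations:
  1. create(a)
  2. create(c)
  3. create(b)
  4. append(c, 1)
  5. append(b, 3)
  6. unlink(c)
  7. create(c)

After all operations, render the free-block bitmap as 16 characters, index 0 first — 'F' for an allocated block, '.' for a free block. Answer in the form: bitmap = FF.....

bitmap = FFF.FFF.........

create(a): bitmap=F............... | a=[0]
create(c): bitmap=FF.............. | a=[0] c=[1]
create(b): bitmap=FFF............. | a=[0] b=[2] c=[1]
append(c, 1): bitmap=FFFF............ | a=[0] b=[2] c=[1, 3]
append(b, 3): bitmap=FFFFFFF......... | a=[0] b=[2, 4, 5, 6] c=[1, 3]
unlink(c): bitmap=F.F.FFF......... | a=[0] b=[2, 4, 5, 6]
create(c): bitmap=FFF.FFF......... | a=[0] b=[2, 4, 5, 6] c=[1]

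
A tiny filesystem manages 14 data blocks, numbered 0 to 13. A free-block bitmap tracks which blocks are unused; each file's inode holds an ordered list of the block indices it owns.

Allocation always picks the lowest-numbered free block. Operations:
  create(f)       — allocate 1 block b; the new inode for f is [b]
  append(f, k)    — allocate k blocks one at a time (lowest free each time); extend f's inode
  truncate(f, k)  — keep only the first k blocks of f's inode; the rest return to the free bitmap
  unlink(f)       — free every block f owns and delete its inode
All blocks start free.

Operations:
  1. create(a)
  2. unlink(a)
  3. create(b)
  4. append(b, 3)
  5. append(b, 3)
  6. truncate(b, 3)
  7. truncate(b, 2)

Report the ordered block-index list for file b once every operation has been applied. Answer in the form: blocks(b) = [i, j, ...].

create(a): bitmap=F............. | a=[0]
unlink(a): bitmap=.............. | 
create(b): bitmap=F............. | b=[0]
append(b, 3): bitmap=FFFF.......... | b=[0, 1, 2, 3]
append(b, 3): bitmap=FFFFFFF....... | b=[0, 1, 2, 3, 4, 5, 6]
truncate(b, 3): bitmap=FFF........... | b=[0, 1, 2]
truncate(b, 2): bitmap=FF............ | b=[0, 1]

blocks(b) = [0, 1]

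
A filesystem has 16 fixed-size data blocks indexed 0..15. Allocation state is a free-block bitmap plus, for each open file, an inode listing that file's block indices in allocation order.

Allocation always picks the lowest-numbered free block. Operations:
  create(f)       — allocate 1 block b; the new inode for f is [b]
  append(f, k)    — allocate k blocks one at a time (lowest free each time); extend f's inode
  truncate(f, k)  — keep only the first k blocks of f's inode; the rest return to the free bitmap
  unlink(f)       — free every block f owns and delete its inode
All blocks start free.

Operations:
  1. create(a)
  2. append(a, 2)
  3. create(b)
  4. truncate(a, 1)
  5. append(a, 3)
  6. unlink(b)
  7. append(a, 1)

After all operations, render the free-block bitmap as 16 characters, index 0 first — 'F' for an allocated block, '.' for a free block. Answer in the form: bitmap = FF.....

[1] create(a) — a=0 (map F...............)
[2] append(a, 2) — a=0,1,2 (map FFF.............)
[3] create(b) — a=0,1,2 b=3 (map FFFF............)
[4] truncate(a, 1) — a=0 b=3 (map F..F............)
[5] append(a, 3) — a=0,1,2,4 b=3 (map FFFFF...........)
[6] unlink(b) — a=0,1,2,4 (map FFF.F...........)
[7] append(a, 1) — a=0,1,2,4,3 (map FFFFF...........)

bitmap = FFFFF...........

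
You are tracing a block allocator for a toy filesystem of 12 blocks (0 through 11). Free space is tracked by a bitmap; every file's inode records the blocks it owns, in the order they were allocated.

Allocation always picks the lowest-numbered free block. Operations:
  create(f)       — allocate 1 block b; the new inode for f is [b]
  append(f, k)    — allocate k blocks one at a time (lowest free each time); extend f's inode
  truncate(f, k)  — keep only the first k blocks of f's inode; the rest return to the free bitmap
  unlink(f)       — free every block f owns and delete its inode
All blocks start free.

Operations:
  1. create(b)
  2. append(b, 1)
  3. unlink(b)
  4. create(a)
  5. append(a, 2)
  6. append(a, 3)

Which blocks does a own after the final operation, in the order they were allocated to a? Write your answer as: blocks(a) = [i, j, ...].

blocks(a) = [0, 1, 2, 3, 4, 5]

[1] create(b) — b=0 (map F...........)
[2] append(b, 1) — b=0,1 (map FF..........)
[3] unlink(b) —  (map ............)
[4] create(a) — a=0 (map F...........)
[5] append(a, 2) — a=0,1,2 (map FFF.........)
[6] append(a, 3) — a=0,1,2,3,4,5 (map FFFFFF......)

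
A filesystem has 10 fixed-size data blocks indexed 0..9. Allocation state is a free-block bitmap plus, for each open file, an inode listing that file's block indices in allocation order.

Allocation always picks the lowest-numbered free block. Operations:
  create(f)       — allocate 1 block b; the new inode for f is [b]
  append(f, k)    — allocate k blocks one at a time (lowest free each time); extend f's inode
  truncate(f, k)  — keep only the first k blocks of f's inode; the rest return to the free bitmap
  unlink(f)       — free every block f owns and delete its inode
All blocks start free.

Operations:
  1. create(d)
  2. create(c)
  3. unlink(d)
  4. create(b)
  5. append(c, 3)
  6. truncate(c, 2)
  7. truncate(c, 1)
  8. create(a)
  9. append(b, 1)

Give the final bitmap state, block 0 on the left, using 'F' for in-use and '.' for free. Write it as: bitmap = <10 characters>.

bitmap = FFFF......

create(d): bitmap=F......... | d=[0]
create(c): bitmap=FF........ | c=[1] d=[0]
unlink(d): bitmap=.F........ | c=[1]
create(b): bitmap=FF........ | b=[0] c=[1]
append(c, 3): bitmap=FFFFF..... | b=[0] c=[1, 2, 3, 4]
truncate(c, 2): bitmap=FFF....... | b=[0] c=[1, 2]
truncate(c, 1): bitmap=FF........ | b=[0] c=[1]
create(a): bitmap=FFF....... | a=[2] b=[0] c=[1]
append(b, 1): bitmap=FFFF...... | a=[2] b=[0, 3] c=[1]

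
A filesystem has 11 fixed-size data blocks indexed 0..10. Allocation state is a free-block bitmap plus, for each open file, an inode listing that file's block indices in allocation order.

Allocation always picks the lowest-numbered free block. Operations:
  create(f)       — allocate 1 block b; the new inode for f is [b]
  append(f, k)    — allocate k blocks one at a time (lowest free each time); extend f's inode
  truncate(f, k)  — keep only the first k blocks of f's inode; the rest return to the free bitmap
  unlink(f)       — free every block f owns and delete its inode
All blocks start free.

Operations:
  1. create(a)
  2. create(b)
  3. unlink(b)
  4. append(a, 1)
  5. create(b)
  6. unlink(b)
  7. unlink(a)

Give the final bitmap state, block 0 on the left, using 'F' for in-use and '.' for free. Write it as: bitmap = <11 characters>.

after create(a) → a:[0]  free=[F..........]
after create(b) → a:[0], b:[1]  free=[FF.........]
after unlink(b) → a:[0]  free=[F..........]
after append(a, 1) → a:[0, 1]  free=[FF.........]
after create(b) → a:[0, 1], b:[2]  free=[FFF........]
after unlink(b) → a:[0, 1]  free=[FF.........]
after unlink(a) →   free=[...........]

bitmap = ...........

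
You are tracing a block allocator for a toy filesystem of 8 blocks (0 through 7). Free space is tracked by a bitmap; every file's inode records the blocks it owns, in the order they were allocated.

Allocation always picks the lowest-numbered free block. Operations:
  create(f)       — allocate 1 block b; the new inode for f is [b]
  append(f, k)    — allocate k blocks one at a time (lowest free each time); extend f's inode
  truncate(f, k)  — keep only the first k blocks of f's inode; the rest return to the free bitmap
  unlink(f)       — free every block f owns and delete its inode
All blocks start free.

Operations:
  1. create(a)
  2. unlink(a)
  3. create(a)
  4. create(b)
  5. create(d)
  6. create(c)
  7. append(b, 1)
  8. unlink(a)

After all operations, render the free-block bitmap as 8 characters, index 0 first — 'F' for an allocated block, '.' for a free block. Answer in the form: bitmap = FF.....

bitmap = .FFFF...

after create(a) → a:[0]  free=[F.......]
after unlink(a) →   free=[........]
after create(a) → a:[0]  free=[F.......]
after create(b) → a:[0], b:[1]  free=[FF......]
after create(d) → a:[0], b:[1], d:[2]  free=[FFF.....]
after create(c) → a:[0], b:[1], c:[3], d:[2]  free=[FFFF....]
after append(b, 1) → a:[0], b:[1, 4], c:[3], d:[2]  free=[FFFFF...]
after unlink(a) → b:[1, 4], c:[3], d:[2]  free=[.FFFF...]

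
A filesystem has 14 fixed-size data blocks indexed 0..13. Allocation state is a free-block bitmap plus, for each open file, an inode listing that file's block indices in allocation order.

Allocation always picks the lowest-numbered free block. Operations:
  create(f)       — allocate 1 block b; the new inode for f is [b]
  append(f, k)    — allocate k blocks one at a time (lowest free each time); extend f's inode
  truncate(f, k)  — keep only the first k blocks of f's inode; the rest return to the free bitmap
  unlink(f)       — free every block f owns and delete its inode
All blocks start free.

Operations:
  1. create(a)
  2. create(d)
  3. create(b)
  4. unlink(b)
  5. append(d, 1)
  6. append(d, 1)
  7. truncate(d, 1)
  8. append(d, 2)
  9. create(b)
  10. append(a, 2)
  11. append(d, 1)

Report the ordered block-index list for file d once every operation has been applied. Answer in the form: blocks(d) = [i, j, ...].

blocks(d) = [1, 2, 3, 7]

[1] create(a) — a=0 (map F.............)
[2] create(d) — a=0 d=1 (map FF............)
[3] create(b) — a=0 b=2 d=1 (map FFF...........)
[4] unlink(b) — a=0 d=1 (map FF............)
[5] append(d, 1) — a=0 d=1,2 (map FFF...........)
[6] append(d, 1) — a=0 d=1,2,3 (map FFFF..........)
[7] truncate(d, 1) — a=0 d=1 (map FF............)
[8] append(d, 2) — a=0 d=1,2,3 (map FFFF..........)
[9] create(b) — a=0 b=4 d=1,2,3 (map FFFFF.........)
[10] append(a, 2) — a=0,5,6 b=4 d=1,2,3 (map FFFFFFF.......)
[11] append(d, 1) — a=0,5,6 b=4 d=1,2,3,7 (map FFFFFFFF......)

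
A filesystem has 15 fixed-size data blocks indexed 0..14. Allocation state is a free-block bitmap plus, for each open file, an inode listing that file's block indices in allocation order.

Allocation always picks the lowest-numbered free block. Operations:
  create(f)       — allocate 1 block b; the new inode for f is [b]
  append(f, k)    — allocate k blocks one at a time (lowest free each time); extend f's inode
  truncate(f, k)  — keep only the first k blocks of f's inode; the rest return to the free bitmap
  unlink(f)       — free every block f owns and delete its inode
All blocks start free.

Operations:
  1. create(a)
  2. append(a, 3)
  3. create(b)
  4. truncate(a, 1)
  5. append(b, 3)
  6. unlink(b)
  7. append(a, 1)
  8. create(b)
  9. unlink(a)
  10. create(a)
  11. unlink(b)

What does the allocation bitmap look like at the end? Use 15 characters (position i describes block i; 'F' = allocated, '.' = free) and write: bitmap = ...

[1] create(a) — a=0 (map F..............)
[2] append(a, 3) — a=0,1,2,3 (map FFFF...........)
[3] create(b) — a=0,1,2,3 b=4 (map FFFFF..........)
[4] truncate(a, 1) — a=0 b=4 (map F...F..........)
[5] append(b, 3) — a=0 b=4,1,2,3 (map FFFFF..........)
[6] unlink(b) — a=0 (map F..............)
[7] append(a, 1) — a=0,1 (map FF.............)
[8] create(b) — a=0,1 b=2 (map FFF............)
[9] unlink(a) — b=2 (map ..F............)
[10] create(a) — a=0 b=2 (map F.F............)
[11] unlink(b) — a=0 (map F..............)

bitmap = F..............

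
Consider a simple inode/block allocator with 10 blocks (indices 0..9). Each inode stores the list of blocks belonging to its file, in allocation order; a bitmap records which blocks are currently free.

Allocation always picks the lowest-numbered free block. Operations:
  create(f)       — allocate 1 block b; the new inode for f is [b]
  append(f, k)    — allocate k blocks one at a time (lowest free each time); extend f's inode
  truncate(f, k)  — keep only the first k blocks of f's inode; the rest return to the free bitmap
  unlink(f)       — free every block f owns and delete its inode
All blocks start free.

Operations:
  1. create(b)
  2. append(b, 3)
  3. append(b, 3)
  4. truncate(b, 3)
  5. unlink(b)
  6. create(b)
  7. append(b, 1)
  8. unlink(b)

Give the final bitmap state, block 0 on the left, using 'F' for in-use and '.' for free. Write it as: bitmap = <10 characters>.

bitmap = ..........

create(b): bitmap=F......... | b=[0]
append(b, 3): bitmap=FFFF...... | b=[0, 1, 2, 3]
append(b, 3): bitmap=FFFFFFF... | b=[0, 1, 2, 3, 4, 5, 6]
truncate(b, 3): bitmap=FFF....... | b=[0, 1, 2]
unlink(b): bitmap=.......... | 
create(b): bitmap=F......... | b=[0]
append(b, 1): bitmap=FF........ | b=[0, 1]
unlink(b): bitmap=.......... | 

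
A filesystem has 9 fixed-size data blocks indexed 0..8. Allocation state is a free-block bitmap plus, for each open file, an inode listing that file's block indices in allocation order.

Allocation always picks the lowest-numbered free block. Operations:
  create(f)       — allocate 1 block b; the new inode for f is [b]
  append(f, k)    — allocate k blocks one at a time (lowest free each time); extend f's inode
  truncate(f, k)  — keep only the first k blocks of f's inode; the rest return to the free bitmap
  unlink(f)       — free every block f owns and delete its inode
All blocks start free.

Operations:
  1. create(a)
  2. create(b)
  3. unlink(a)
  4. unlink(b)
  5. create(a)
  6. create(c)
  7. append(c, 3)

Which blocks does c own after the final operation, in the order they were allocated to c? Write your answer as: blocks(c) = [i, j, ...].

blocks(c) = [1, 2, 3, 4]

[1] create(a) — a=0 (map F........)
[2] create(b) — a=0 b=1 (map FF.......)
[3] unlink(a) — b=1 (map .F.......)
[4] unlink(b) —  (map .........)
[5] create(a) — a=0 (map F........)
[6] create(c) — a=0 c=1 (map FF.......)
[7] append(c, 3) — a=0 c=1,2,3,4 (map FFFFF....)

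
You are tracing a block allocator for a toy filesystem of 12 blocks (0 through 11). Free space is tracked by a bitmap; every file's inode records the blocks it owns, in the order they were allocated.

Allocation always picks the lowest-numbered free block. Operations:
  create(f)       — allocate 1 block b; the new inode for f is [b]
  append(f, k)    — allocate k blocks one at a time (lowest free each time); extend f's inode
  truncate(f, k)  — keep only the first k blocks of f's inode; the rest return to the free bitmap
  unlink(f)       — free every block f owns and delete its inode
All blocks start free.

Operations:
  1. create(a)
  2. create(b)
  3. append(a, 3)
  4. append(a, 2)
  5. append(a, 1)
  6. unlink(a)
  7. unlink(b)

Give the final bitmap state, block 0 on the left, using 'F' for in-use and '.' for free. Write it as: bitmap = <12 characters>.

[1] create(a) — a=0 (map F...........)
[2] create(b) — a=0 b=1 (map FF..........)
[3] append(a, 3) — a=0,2,3,4 b=1 (map FFFFF.......)
[4] append(a, 2) — a=0,2,3,4,5,6 b=1 (map FFFFFFF.....)
[5] append(a, 1) — a=0,2,3,4,5,6,7 b=1 (map FFFFFFFF....)
[6] unlink(a) — b=1 (map .F..........)
[7] unlink(b) —  (map ............)

bitmap = ............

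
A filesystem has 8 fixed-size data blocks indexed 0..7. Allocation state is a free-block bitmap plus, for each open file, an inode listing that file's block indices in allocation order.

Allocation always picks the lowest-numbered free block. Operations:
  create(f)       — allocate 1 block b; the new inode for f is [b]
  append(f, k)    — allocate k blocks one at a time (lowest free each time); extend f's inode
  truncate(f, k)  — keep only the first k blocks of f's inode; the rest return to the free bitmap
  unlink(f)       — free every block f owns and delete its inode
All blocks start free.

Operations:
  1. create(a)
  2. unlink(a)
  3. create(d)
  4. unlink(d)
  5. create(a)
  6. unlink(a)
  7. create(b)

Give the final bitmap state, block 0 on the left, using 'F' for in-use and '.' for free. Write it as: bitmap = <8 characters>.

bitmap = F.......

  1. create(a)  ⇒  F.......  {a→[0]}
  2. unlink(a)  ⇒  ........  {}
  3. create(d)  ⇒  F.......  {d→[0]}
  4. unlink(d)  ⇒  ........  {}
  5. create(a)  ⇒  F.......  {a→[0]}
  6. unlink(a)  ⇒  ........  {}
  7. create(b)  ⇒  F.......  {b→[0]}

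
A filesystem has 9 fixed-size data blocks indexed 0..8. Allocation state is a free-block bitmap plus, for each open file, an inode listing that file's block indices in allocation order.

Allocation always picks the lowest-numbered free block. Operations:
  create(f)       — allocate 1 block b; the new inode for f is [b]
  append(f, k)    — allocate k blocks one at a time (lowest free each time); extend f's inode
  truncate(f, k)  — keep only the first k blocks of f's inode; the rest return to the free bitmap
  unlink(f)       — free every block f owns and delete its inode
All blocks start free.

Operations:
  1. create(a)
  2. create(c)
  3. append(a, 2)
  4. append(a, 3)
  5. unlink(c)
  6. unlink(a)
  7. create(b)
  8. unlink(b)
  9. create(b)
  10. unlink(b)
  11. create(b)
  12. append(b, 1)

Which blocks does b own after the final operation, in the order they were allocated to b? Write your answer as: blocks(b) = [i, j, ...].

blocks(b) = [0, 1]

after create(a) → a:[0]  free=[F........]
after create(c) → a:[0], c:[1]  free=[FF.......]
after append(a, 2) → a:[0, 2, 3], c:[1]  free=[FFFF.....]
after append(a, 3) → a:[0, 2, 3, 4, 5, 6], c:[1]  free=[FFFFFFF..]
after unlink(c) → a:[0, 2, 3, 4, 5, 6]  free=[F.FFFFF..]
after unlink(a) →   free=[.........]
after create(b) → b:[0]  free=[F........]
after unlink(b) →   free=[.........]
after create(b) → b:[0]  free=[F........]
after unlink(b) →   free=[.........]
after create(b) → b:[0]  free=[F........]
after append(b, 1) → b:[0, 1]  free=[FF.......]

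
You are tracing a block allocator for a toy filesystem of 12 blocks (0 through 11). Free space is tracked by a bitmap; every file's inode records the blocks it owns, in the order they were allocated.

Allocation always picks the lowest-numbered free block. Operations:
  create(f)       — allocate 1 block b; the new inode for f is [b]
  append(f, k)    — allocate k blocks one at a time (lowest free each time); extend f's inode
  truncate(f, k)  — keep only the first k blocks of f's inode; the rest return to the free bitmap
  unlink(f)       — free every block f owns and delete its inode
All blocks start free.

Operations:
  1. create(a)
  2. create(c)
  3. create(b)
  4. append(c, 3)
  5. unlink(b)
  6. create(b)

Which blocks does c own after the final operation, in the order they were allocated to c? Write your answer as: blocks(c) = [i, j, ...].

blocks(c) = [1, 3, 4, 5]

  1. create(a)  ⇒  F...........  {a→[0]}
  2. create(c)  ⇒  FF..........  {a→[0]; c→[1]}
  3. create(b)  ⇒  FFF.........  {a→[0]; b→[2]; c→[1]}
  4. append(c, 3)  ⇒  FFFFFF......  {a→[0]; b→[2]; c→[1, 3, 4, 5]}
  5. unlink(b)  ⇒  FF.FFF......  {a→[0]; c→[1, 3, 4, 5]}
  6. create(b)  ⇒  FFFFFF......  {a→[0]; b→[2]; c→[1, 3, 4, 5]}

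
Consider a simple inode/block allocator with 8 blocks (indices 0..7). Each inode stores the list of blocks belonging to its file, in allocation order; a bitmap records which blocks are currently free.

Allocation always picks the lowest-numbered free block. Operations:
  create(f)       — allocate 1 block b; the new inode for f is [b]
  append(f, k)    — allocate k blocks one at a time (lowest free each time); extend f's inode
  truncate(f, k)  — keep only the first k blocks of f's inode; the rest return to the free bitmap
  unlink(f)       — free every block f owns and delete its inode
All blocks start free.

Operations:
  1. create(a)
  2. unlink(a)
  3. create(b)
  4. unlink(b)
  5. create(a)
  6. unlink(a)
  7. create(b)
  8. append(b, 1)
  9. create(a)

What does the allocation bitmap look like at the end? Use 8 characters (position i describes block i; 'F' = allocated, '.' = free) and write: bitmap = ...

[1] create(a) — a=0 (map F.......)
[2] unlink(a) —  (map ........)
[3] create(b) — b=0 (map F.......)
[4] unlink(b) —  (map ........)
[5] create(a) — a=0 (map F.......)
[6] unlink(a) —  (map ........)
[7] create(b) — b=0 (map F.......)
[8] append(b, 1) — b=0,1 (map FF......)
[9] create(a) — a=2 b=0,1 (map FFF.....)

bitmap = FFF.....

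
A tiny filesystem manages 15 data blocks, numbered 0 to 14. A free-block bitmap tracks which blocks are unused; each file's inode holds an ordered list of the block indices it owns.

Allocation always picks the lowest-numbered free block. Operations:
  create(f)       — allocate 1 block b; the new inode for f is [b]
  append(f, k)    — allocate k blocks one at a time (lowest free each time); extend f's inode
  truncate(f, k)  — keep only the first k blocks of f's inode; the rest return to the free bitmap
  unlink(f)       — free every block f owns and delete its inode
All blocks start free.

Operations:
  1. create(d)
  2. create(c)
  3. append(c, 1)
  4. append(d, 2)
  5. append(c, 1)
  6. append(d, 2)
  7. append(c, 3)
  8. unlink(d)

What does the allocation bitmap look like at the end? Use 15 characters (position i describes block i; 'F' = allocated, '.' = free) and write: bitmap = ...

bitmap = .FF..F..FFF....

after create(d) → d:[0]  free=[F..............]
after create(c) → c:[1], d:[0]  free=[FF.............]
after append(c, 1) → c:[1, 2], d:[0]  free=[FFF............]
after append(d, 2) → c:[1, 2], d:[0, 3, 4]  free=[FFFFF..........]
after append(c, 1) → c:[1, 2, 5], d:[0, 3, 4]  free=[FFFFFF.........]
after append(d, 2) → c:[1, 2, 5], d:[0, 3, 4, 6, 7]  free=[FFFFFFFF.......]
after append(c, 3) → c:[1, 2, 5, 8, 9, 10], d:[0, 3, 4, 6, 7]  free=[FFFFFFFFFFF....]
after unlink(d) → c:[1, 2, 5, 8, 9, 10]  free=[.FF..F..FFF....]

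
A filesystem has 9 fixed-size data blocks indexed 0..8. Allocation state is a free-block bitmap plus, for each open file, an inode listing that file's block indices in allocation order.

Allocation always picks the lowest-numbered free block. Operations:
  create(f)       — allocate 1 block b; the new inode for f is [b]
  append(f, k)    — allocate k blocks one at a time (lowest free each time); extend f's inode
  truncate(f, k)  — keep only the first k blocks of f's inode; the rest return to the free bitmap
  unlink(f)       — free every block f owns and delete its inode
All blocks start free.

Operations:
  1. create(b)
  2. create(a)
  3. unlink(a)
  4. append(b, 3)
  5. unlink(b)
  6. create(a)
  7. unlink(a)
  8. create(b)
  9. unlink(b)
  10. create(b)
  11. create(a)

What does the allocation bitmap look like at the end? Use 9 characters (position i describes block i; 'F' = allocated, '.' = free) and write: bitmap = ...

bitmap = FF.......

  1. create(b)  ⇒  F........  {b→[0]}
  2. create(a)  ⇒  FF.......  {a→[1]; b→[0]}
  3. unlink(a)  ⇒  F........  {b→[0]}
  4. append(b, 3)  ⇒  FFFF.....  {b→[0, 1, 2, 3]}
  5. unlink(b)  ⇒  .........  {}
  6. create(a)  ⇒  F........  {a→[0]}
  7. unlink(a)  ⇒  .........  {}
  8. create(b)  ⇒  F........  {b→[0]}
  9. unlink(b)  ⇒  .........  {}
  10. create(b)  ⇒  F........  {b→[0]}
  11. create(a)  ⇒  FF.......  {a→[1]; b→[0]}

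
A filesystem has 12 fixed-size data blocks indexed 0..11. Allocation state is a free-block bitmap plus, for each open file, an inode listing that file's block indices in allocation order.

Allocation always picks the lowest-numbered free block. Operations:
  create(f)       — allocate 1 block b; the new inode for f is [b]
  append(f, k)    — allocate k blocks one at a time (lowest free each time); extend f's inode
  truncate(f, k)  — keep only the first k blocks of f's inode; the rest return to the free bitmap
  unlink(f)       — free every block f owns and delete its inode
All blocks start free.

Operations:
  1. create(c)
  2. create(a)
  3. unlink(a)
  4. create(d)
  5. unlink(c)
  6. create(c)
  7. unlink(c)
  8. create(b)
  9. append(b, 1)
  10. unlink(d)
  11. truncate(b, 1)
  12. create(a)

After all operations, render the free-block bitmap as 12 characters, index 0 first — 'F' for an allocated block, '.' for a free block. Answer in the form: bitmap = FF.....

[1] create(c) — c=0 (map F...........)
[2] create(a) — a=1 c=0 (map FF..........)
[3] unlink(a) — c=0 (map F...........)
[4] create(d) — c=0 d=1 (map FF..........)
[5] unlink(c) — d=1 (map .F..........)
[6] create(c) — c=0 d=1 (map FF..........)
[7] unlink(c) — d=1 (map .F..........)
[8] create(b) — b=0 d=1 (map FF..........)
[9] append(b, 1) — b=0,2 d=1 (map FFF.........)
[10] unlink(d) — b=0,2 (map F.F.........)
[11] truncate(b, 1) — b=0 (map F...........)
[12] create(a) — a=1 b=0 (map FF..........)

bitmap = FF..........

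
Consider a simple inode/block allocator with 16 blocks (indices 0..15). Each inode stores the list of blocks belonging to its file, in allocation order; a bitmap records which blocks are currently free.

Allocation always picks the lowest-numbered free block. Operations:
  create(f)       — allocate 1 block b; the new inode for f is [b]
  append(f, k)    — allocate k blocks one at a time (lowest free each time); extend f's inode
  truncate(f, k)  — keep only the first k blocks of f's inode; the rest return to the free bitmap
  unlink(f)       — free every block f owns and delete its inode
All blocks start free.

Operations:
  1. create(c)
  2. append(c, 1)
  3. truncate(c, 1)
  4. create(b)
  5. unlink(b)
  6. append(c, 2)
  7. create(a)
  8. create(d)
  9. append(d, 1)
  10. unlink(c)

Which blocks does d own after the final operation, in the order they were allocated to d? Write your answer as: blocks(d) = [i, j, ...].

create(c): bitmap=F............... | c=[0]
append(c, 1): bitmap=FF.............. | c=[0, 1]
truncate(c, 1): bitmap=F............... | c=[0]
create(b): bitmap=FF.............. | b=[1] c=[0]
unlink(b): bitmap=F............... | c=[0]
append(c, 2): bitmap=FFF............. | c=[0, 1, 2]
create(a): bitmap=FFFF............ | a=[3] c=[0, 1, 2]
create(d): bitmap=FFFFF........... | a=[3] c=[0, 1, 2] d=[4]
append(d, 1): bitmap=FFFFFF.......... | a=[3] c=[0, 1, 2] d=[4, 5]
unlink(c): bitmap=...FFF.......... | a=[3] d=[4, 5]

blocks(d) = [4, 5]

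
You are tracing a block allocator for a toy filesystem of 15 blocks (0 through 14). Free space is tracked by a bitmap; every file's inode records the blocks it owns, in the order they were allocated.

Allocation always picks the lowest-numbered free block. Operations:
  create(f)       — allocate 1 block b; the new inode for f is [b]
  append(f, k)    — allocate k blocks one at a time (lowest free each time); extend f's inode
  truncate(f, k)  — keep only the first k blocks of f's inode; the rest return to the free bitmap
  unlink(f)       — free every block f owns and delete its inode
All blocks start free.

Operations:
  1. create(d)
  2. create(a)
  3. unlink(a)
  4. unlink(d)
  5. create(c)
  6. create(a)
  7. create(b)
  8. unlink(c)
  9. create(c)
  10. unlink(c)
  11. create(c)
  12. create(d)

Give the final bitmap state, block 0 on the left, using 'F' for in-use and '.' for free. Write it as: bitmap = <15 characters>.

bitmap = FFFF...........

after create(d) → d:[0]  free=[F..............]
after create(a) → a:[1], d:[0]  free=[FF.............]
after unlink(a) → d:[0]  free=[F..............]
after unlink(d) →   free=[...............]
after create(c) → c:[0]  free=[F..............]
after create(a) → a:[1], c:[0]  free=[FF.............]
after create(b) → a:[1], b:[2], c:[0]  free=[FFF............]
after unlink(c) → a:[1], b:[2]  free=[.FF............]
after create(c) → a:[1], b:[2], c:[0]  free=[FFF............]
after unlink(c) → a:[1], b:[2]  free=[.FF............]
after create(c) → a:[1], b:[2], c:[0]  free=[FFF............]
after create(d) → a:[1], b:[2], c:[0], d:[3]  free=[FFFF...........]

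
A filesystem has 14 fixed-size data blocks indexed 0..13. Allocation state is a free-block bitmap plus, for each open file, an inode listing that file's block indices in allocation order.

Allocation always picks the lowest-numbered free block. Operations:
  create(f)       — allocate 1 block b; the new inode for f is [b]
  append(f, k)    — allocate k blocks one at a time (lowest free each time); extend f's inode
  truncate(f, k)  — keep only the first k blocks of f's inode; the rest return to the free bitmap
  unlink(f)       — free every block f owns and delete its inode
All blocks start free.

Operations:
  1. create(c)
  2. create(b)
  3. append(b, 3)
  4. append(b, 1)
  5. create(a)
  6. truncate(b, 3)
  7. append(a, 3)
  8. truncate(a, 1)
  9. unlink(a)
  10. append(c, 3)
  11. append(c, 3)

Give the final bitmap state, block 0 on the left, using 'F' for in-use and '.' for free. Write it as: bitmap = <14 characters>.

bitmap = FFFFFFFFFF....

  1. create(c)  ⇒  F.............  {c→[0]}
  2. create(b)  ⇒  FF............  {b→[1]; c→[0]}
  3. append(b, 3)  ⇒  FFFFF.........  {b→[1, 2, 3, 4]; c→[0]}
  4. append(b, 1)  ⇒  FFFFFF........  {b→[1, 2, 3, 4, 5]; c→[0]}
  5. create(a)  ⇒  FFFFFFF.......  {a→[6]; b→[1, 2, 3, 4, 5]; c→[0]}
  6. truncate(b, 3)  ⇒  FFFF..F.......  {a→[6]; b→[1, 2, 3]; c→[0]}
  7. append(a, 3)  ⇒  FFFFFFFF......  {a→[6, 4, 5, 7]; b→[1, 2, 3]; c→[0]}
  8. truncate(a, 1)  ⇒  FFFF..F.......  {a→[6]; b→[1, 2, 3]; c→[0]}
  9. unlink(a)  ⇒  FFFF..........  {b→[1, 2, 3]; c→[0]}
  10. append(c, 3)  ⇒  FFFFFFF.......  {b→[1, 2, 3]; c→[0, 4, 5, 6]}
  11. append(c, 3)  ⇒  FFFFFFFFFF....  {b→[1, 2, 3]; c→[0, 4, 5, 6, 7, 8, 9]}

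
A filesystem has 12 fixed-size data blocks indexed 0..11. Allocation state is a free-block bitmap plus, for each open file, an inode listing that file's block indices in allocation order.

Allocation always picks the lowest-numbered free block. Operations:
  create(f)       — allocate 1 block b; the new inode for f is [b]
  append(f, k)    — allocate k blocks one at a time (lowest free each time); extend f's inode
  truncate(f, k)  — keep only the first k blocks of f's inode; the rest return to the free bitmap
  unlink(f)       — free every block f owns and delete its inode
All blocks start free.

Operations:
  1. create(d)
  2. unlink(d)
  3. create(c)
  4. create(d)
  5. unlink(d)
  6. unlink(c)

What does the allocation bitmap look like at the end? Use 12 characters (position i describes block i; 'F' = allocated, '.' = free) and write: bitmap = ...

bitmap = ............

[1] create(d) — d=0 (map F...........)
[2] unlink(d) —  (map ............)
[3] create(c) — c=0 (map F...........)
[4] create(d) — c=0 d=1 (map FF..........)
[5] unlink(d) — c=0 (map F...........)
[6] unlink(c) —  (map ............)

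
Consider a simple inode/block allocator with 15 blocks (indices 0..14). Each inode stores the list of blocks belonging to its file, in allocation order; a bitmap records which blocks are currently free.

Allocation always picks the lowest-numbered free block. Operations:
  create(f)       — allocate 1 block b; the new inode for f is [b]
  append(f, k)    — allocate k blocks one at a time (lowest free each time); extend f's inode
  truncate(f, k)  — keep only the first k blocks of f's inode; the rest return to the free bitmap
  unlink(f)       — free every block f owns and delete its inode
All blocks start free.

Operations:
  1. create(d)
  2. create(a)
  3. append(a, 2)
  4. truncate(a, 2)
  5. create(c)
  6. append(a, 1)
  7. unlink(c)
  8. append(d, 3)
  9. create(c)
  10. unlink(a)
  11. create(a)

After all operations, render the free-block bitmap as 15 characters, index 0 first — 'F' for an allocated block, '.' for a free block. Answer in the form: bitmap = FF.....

bitmap = FF.F.FFF.......

after create(d) → d:[0]  free=[F..............]
after create(a) → a:[1], d:[0]  free=[FF.............]
after append(a, 2) → a:[1, 2, 3], d:[0]  free=[FFFF...........]
after truncate(a, 2) → a:[1, 2], d:[0]  free=[FFF............]
after create(c) → a:[1, 2], c:[3], d:[0]  free=[FFFF...........]
after append(a, 1) → a:[1, 2, 4], c:[3], d:[0]  free=[FFFFF..........]
after unlink(c) → a:[1, 2, 4], d:[0]  free=[FFF.F..........]
after append(d, 3) → a:[1, 2, 4], d:[0, 3, 5, 6]  free=[FFFFFFF........]
after create(c) → a:[1, 2, 4], c:[7], d:[0, 3, 5, 6]  free=[FFFFFFFF.......]
after unlink(a) → c:[7], d:[0, 3, 5, 6]  free=[F..F.FFF.......]
after create(a) → a:[1], c:[7], d:[0, 3, 5, 6]  free=[FF.F.FFF.......]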